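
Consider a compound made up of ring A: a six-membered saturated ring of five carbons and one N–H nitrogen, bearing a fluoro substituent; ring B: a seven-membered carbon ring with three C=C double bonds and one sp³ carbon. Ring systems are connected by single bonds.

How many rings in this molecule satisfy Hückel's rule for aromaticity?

0

Ring A has only sp³ atoms, so it is not fully conjugated — not aromatic (piperidine).
Ring B has one sp³ carbon, so it is not fully conjugated — not aromatic (cycloheptatriene).
No ring is aromatic. Total: 0.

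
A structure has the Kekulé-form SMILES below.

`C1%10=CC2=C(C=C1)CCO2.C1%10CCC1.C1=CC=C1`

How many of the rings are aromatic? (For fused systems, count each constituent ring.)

1

The SMILES encodes a six-membered carbon ring with three alternating C=C double bonds, fused to a five-membered ring containing one oxygen and two sp³ carbons; a four-membered saturated carbon ring; a four-membered carbon ring with two alternating C=C double bonds.
The 6-membered ring has a continuous p-orbital overlap around the ring; 3 ring double bonds give 6 π electrons. That satisfies 4n+2 with n=1, so it is aromatic (benzene ring).
The 5-membered ring with one oxygen has two sp³ carbons, so it is not fully conjugated — not aromatic (oxolane ring).
The 4-membered ring has only sp³ atoms, so it is not fully conjugated — not aromatic (cyclobutane).
The second 4-membered ring has only sp² ring atoms; a planar conformation would have a fully conjugated π system of 4 electrons. But 4 = 4(1), which is 4n not 4n+2, so it is not aromatic (cyclobutadiene) — cyclobutadiene is antiaromatic and distorts to a rectangle.
1 of the 4 rings is aromatic. Total: 1.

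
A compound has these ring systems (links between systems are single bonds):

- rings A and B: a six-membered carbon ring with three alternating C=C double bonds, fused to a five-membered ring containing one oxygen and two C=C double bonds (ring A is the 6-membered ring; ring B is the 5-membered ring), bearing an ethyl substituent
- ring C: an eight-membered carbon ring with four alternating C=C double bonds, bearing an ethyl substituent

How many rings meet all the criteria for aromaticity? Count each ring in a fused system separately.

2

Rings A and B form a fused bicyclic system (with one oxygen) with 9 sp² atoms and 10 π electrons from ring double bonds plus a heteroatom lone pair. 10 = 4(2)+2, so the system is aromatic and both rings count as aromatic (benzofuran).
Ring C has only sp² ring atoms; a planar conformation would have a fully conjugated π system of 8 electrons. But 8 = 4(2), which is 4n not 4n+2, so ring C is not aromatic (cyclooctatetraene) — cyclooctatetraene distorts into a non-planar tub to avoid antiaromaticity.
Aromatic: A, B. Total: 2.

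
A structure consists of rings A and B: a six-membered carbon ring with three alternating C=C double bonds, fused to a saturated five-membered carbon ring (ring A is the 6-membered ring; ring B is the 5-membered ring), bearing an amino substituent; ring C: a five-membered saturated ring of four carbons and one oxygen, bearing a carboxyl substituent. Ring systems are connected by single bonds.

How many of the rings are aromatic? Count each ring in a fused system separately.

Ring A is fully conjugated (every ring atom contributes a p orbital); 3 ring double bonds give 6 π electrons. 6 = 4(1)+2, so ring A is aromatic (benzene ring).
Ring B has three sp³ carbons, so it is not fully conjugated — not aromatic (cyclopentane ring).
Ring C has only sp³ atoms, so it is not fully conjugated — not aromatic (tetrahydrofuran).
Aromatic: A. Total: 1.

1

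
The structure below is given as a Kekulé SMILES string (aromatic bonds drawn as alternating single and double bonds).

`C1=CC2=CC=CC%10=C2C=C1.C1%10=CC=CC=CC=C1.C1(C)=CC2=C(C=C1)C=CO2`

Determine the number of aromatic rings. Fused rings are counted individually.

4

The SMILES encodes two fused six-membered carbon rings, each with three alternating C=C double bonds; an eight-membered carbon ring with four alternating C=C double bonds; a six-membered carbon ring with three alternating C=C double bonds, fused to a five-membered ring containing one oxygen and two C=C double bonds.
The fused 6/6-membered bicyclic is a single π system with 10 sp² atoms and 10 π electrons from ring double bonds. 10 = 4(2)+2, so the system is aromatic and both rings count as aromatic (naphthalene).
The 8-membered ring has only sp² ring atoms; a planar conformation would have a fully conjugated π system of 8 electrons. But 8 = 4(2), which is 4n not 4n+2, so it is not aromatic (cyclooctatetraene) — cyclooctatetraene distorts into a non-planar tub to avoid antiaromaticity.
The fused 6/5-membered bicyclic (with one oxygen) is a single π system with 9 sp² atoms and 10 π electrons from ring double bonds plus a heteroatom lone pair. 10 = 4(2)+2, so the system is aromatic and both rings count as aromatic (benzofuran).
4 of the 5 rings are aromatic. Total: 4.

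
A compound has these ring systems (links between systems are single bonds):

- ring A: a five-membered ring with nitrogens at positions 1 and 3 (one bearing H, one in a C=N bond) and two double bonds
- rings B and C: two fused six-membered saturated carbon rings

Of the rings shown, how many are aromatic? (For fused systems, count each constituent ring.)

1

Ring A has a continuous p-orbital overlap around the ring; 2 ring double bonds (4 π electrons) plus a heteroatom lone pair (2) give 6 π electrons. That satisfies 4n+2 with n=1, so ring A is aromatic (imidazole).
Ring B has only sp³ atoms, so it is not fully conjugated — not aromatic (cyclohexane ring).
Ring C has only sp³ atoms, so it is not fully conjugated — not aromatic (cyclohexane ring).
Aromatic: A. Total: 1.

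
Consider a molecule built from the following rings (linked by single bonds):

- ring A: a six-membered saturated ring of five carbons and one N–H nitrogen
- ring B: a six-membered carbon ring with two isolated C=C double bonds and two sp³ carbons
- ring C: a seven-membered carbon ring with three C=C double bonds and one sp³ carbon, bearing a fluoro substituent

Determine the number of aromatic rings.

Ring A has only sp³ atoms, so it is not fully conjugated — not aromatic (piperidine).
Ring B has two sp³ carbons, so it is not fully conjugated — not aromatic (1,4-cyclohexadiene).
Ring C has one sp³ carbon, so it is not fully conjugated — not aromatic (cycloheptatriene).
No ring is aromatic. Total: 0.

0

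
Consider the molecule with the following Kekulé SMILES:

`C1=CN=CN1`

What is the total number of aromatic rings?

1

The SMILES encodes a five-membered ring with nitrogens at positions 1 and 3 (one bearing H, one in a C=N bond) and two double bonds.
The 5-membered ring with two nitrogens (one N–H, one =N–) is planar and fully conjugated; 2 ring double bonds (4 π electrons) plus a heteroatom lone pair (2) give 6 π electrons. 6 = 4(1)+2, so it is aromatic (imidazole).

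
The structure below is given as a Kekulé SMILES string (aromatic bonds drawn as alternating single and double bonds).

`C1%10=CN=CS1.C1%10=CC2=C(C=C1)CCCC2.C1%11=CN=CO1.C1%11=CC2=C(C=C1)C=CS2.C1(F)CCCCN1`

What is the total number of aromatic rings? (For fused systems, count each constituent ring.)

5

The SMILES encodes a five-membered ring with a sulfur at position 1 and a nitrogen at position 3 (in a C=N bond), with two double bonds; a six-membered carbon ring with three alternating C=C double bonds, fused to a saturated six-membered carbon ring; a five-membered ring with an oxygen at position 1 and a nitrogen at position 3 (in a C=N bond), with two double bonds; a six-membered carbon ring with three alternating C=C double bonds, fused to a five-membered ring containing one sulfur and two C=C double bonds; a six-membered saturated ring of five carbons and one N–H nitrogen.
The 5-membered ring with one sulfur and one =N– is fully conjugated (every ring atom contributes a p orbital); 2 ring double bonds (4 π electrons) plus a heteroatom lone pair (2) give 6 π electrons. 6 = 4(1)+2, so it is aromatic (thiazole).
The 6-membered ring has a continuous p-orbital overlap around the ring; 3 ring double bonds give 6 π electrons. 6 = 4(1)+2, so it is aromatic (benzene ring).
The second 6-membered ring has four sp³ carbons, so it is not fully conjugated — not aromatic (cyclohexane ring).
The 5-membered ring with one oxygen and one =N– is fully conjugated (every ring atom contributes a p orbital); 2 ring double bonds (4 π electrons) plus a heteroatom lone pair (2) give 6 π electrons. Since 6 = 4n+2 (n=1), it is aromatic (oxazole).
The fused 6/5-membered bicyclic (with one sulfur) is a single π system with 9 sp² atoms and 10 π electrons from ring double bonds plus a heteroatom lone pair. 10 = 4(2)+2, so the system is aromatic and both rings count as aromatic (benzothiophene).
The 6-membered ring with one N–H has only sp³ atoms, so it is not fully conjugated — not aromatic (piperidine).
5 of the 7 rings are aromatic. Total: 5.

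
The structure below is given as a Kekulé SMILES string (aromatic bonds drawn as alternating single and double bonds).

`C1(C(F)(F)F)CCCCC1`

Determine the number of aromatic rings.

0

The SMILES encodes a six-membered saturated carbon ring.
The 6-membered ring has only sp³ atoms, so it is not fully conjugated — not aromatic (cyclohexane).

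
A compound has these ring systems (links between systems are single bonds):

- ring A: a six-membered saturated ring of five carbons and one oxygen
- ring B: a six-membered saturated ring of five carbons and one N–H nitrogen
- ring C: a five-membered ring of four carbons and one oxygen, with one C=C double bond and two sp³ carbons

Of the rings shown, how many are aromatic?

Ring A has only sp³ atoms, so it is not fully conjugated — not aromatic (tetrahydropyran).
Ring B has only sp³ atoms, so it is not fully conjugated — not aromatic (piperidine).
Ring C has two sp³ carbons, so it is not fully conjugated — not aromatic (2,3-dihydrofuran).
No ring is aromatic. Total: 0.

0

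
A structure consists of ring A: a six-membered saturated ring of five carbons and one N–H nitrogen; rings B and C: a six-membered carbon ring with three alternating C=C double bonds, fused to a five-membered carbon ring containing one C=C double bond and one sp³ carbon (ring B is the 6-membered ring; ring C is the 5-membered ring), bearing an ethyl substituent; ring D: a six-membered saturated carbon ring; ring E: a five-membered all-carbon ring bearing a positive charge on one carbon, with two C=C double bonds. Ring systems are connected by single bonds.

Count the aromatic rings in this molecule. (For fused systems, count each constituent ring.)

Ring A has only sp³ atoms, so it is not fully conjugated — not aromatic (piperidine).
Ring B is planar and fully conjugated; 3 ring double bonds give 6 π electrons. 6 = 4(1)+2, so ring B is aromatic (benzene ring).
Ring C has one sp³ carbon, so it is not fully conjugated — not aromatic (cyclopentene ring).
Ring D has only sp³ atoms, so it is not fully conjugated — not aromatic (cyclohexane).
Ring E has only sp² ring atoms; a planar conformation would have a fully conjugated π system of 4 electrons. But 4 = 4(1), which is 4n not 4n+2, so ring E is not aromatic (cyclopentadienyl cation).
Aromatic: B. Total: 1.

1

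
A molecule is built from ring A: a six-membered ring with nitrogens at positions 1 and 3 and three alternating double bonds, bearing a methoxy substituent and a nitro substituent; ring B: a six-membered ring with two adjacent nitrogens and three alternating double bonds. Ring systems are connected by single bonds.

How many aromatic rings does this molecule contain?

Ring A has a continuous p-orbital overlap around the ring; 3 ring double bonds give 6 π electrons. That satisfies 4n+2 with n=1, so ring A is aromatic (pyrimidine).
Ring B is planar and fully conjugated; 3 ring double bonds give 6 π electrons. That satisfies 4n+2 with n=1, so ring B is aromatic (pyridazine).
Aromatic: A, B. Total: 2.

2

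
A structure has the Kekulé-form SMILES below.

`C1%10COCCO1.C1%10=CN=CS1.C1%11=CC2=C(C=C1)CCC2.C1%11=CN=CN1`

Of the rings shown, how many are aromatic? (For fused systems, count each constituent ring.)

The SMILES encodes a six-membered saturated ring with oxygens at positions 1 and 4; a five-membered ring with a sulfur at position 1 and a nitrogen at position 3 (in a C=N bond), with two double bonds; a six-membered carbon ring with three alternating C=C double bonds, fused to a saturated five-membered carbon ring; a five-membered ring with nitrogens at positions 1 and 3 (one bearing H, one in a C=N bond) and two double bonds.
The 6-membered ring with two oxygens (1,4) has only sp³ atoms, so it is not fully conjugated — not aromatic (1,4-dioxane).
The 5-membered ring with one sulfur and one =N– has a continuous p-orbital overlap around the ring; 2 ring double bonds (4 π electrons) plus a heteroatom lone pair (2) give 6 π electrons. Since 6 = 4n+2 (n=1), it is aromatic (thiazole).
The 6-membered ring is fully conjugated (every ring atom contributes a p orbital); 3 ring double bonds give 6 π electrons. Since 6 = 4n+2 (n=1), it is aromatic (benzene ring).
The 5-membered ring has three sp³ carbons, so it is not fully conjugated — not aromatic (cyclopentane ring).
The 5-membered ring with two nitrogens (one N–H, one =N–) has a continuous p-orbital overlap around the ring; 2 ring double bonds (4 π electrons) plus a heteroatom lone pair (2) give 6 π electrons. That satisfies 4n+2 with n=1, so it is aromatic (imidazole).
3 of the 5 rings are aromatic. Total: 3.

3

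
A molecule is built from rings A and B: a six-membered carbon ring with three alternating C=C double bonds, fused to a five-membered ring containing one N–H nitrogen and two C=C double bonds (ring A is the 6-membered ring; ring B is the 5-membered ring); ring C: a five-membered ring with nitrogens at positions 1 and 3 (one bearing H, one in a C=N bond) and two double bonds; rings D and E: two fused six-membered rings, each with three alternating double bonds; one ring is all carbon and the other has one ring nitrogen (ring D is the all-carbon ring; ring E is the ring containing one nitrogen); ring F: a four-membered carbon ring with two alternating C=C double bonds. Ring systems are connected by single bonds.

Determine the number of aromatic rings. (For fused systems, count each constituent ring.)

5

Rings A and B form a fused bicyclic system (with one N–H) with 9 sp² atoms and 10 π electrons from ring double bonds plus a heteroatom lone pair. 10 = 4(2)+2, so the system is aromatic and both rings count as aromatic (indole).
Ring C is planar and fully conjugated; 2 ring double bonds (4 π electrons) plus a heteroatom lone pair (2) give 6 π electrons. Since 6 = 4n+2 (n=1), ring C is aromatic (imidazole).
Rings D and E form a fused bicyclic system (with one nitrogen) with 10 sp² atoms and 10 π electrons from ring double bonds. 10 = 4(2)+2, so the system is aromatic and both rings count as aromatic (quinoline).
Ring F has only sp² ring atoms; a planar conformation would have a fully conjugated π system of 4 electrons. But 4 = 4(1), which is 4n not 4n+2, so ring F is not aromatic (cyclobutadiene) — cyclobutadiene is antiaromatic and distorts to a rectangle.
Aromatic: A, B, C, D, E. Total: 5.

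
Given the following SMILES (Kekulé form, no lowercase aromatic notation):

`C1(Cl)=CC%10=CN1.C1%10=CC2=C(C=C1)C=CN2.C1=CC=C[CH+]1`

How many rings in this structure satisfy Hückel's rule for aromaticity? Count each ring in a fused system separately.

3

The SMILES encodes a five-membered ring of four carbons and one nitrogen bearing a hydrogen, with two C=C double bonds; a six-membered carbon ring with three alternating C=C double bonds, fused to a five-membered ring containing one N–H nitrogen and two C=C double bonds; a five-membered all-carbon ring bearing a positive charge on one carbon, with two C=C double bonds.
The 5-membered ring with one N–H is planar and fully conjugated; 2 ring double bonds (4 π electrons) plus a heteroatom lone pair (2) give 6 π electrons. Since 6 = 4n+2 (n=1), it is aromatic (pyrrole).
The fused 6/5-membered bicyclic (with one N–H) is a single π system with 9 sp² atoms and 10 π electrons from ring double bonds plus a heteroatom lone pair. 10 = 4(2)+2, so the system is aromatic and both rings count as aromatic (indole).
The 5-membered ring has only sp² ring atoms; a planar conformation would have a fully conjugated π system of 4 electrons. But 4 = 4(1), which is 4n not 4n+2, so it is not aromatic (cyclopentadienyl cation).
3 of the 4 rings are aromatic. Total: 3.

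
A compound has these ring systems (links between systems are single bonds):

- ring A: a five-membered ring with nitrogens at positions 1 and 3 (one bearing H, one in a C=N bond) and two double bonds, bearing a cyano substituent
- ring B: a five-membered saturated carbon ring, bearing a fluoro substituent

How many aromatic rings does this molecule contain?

Ring A has a continuous p-orbital overlap around the ring; 2 ring double bonds (4 π electrons) plus a heteroatom lone pair (2) give 6 π electrons. 6 = 4(1)+2, so ring A is aromatic (imidazole).
Ring B has only sp³ atoms, so it is not fully conjugated — not aromatic (cyclopentane).
Aromatic: A. Total: 1.

1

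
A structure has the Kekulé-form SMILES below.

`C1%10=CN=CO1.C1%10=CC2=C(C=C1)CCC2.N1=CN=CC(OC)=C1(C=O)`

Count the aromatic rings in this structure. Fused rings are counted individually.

The SMILES encodes a five-membered ring with an oxygen at position 1 and a nitrogen at position 3 (in a C=N bond), with two double bonds; a six-membered carbon ring with three alternating C=C double bonds, fused to a saturated five-membered carbon ring; a six-membered ring with nitrogens at positions 1 and 3 and three alternating double bonds.
The 5-membered ring with one oxygen and one =N– is fully conjugated (every ring atom contributes a p orbital); 2 ring double bonds (4 π electrons) plus a heteroatom lone pair (2) give 6 π electrons. That satisfies 4n+2 with n=1, so it is aromatic (oxazole).
The 6-membered ring is fully conjugated (every ring atom contributes a p orbital); 3 ring double bonds give 6 π electrons. Since 6 = 4n+2 (n=1), it is aromatic (benzene ring).
The 5-membered ring has three sp³ carbons, so it is not fully conjugated — not aromatic (cyclopentane ring).
The 6-membered ring with two nitrogens (1,3) has a continuous p-orbital overlap around the ring; 3 ring double bonds give 6 π electrons. Since 6 = 4n+2 (n=1), it is aromatic (pyrimidine).
3 of the 4 rings are aromatic. Total: 3.

3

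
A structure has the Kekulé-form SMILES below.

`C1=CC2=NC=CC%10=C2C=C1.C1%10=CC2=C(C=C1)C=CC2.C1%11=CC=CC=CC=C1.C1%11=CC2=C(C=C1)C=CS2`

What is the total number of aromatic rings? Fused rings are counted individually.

5

The SMILES encodes two fused six-membered rings, each with three alternating double bonds; one ring is all carbon and the other has one ring nitrogen; a six-membered carbon ring with three alternating C=C double bonds, fused to a five-membered carbon ring containing one C=C double bond and one sp³ carbon; an eight-membered carbon ring with four alternating C=C double bonds; a six-membered carbon ring with three alternating C=C double bonds, fused to a five-membered ring containing one sulfur and two C=C double bonds.
The fused 6/6-membered bicyclic (with one nitrogen) is a single π system with 10 sp² atoms and 10 π electrons from ring double bonds. 10 = 4(2)+2, so the system is aromatic and both rings count as aromatic (quinoline).
The 6-membered ring is fully conjugated (every ring atom contributes a p orbital); 3 ring double bonds give 6 π electrons. Since 6 = 4n+2 (n=1), it is aromatic (benzene ring).
The 5-membered ring has one sp³ carbon, so it is not fully conjugated — not aromatic (cyclopentene ring).
The 8-membered ring has only sp² ring atoms; a planar conformation would have a fully conjugated π system of 8 electrons. But 8 = 4(2), which is 4n not 4n+2, so it is not aromatic (cyclooctatetraene) — cyclooctatetraene distorts into a non-planar tub to avoid antiaromaticity.
The fused 6/5-membered bicyclic (with one sulfur) is a single π system with 9 sp² atoms and 10 π electrons from ring double bonds plus a heteroatom lone pair. 10 = 4(2)+2, so the system is aromatic and both rings count as aromatic (benzothiophene).
5 of the 7 rings are aromatic. Total: 5.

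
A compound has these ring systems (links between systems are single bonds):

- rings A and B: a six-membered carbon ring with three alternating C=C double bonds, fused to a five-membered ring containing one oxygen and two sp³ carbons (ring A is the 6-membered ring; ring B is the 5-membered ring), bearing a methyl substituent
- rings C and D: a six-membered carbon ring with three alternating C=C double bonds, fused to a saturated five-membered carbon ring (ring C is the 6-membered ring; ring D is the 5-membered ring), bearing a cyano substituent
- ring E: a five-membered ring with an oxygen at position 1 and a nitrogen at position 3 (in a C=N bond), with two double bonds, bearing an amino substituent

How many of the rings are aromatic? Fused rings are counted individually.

3

Ring A is fully conjugated (every ring atom contributes a p orbital); 3 ring double bonds give 6 π electrons. 6 = 4(1)+2, so ring A is aromatic (benzene ring).
Ring B has two sp³ carbons, so it is not fully conjugated — not aromatic (oxolane ring).
Ring C is planar and fully conjugated; 3 ring double bonds give 6 π electrons. Since 6 = 4n+2 (n=1), ring C is aromatic (benzene ring).
Ring D has three sp³ carbons, so it is not fully conjugated — not aromatic (cyclopentane ring).
Ring E is fully conjugated (every ring atom contributes a p orbital); 2 ring double bonds (4 π electrons) plus a heteroatom lone pair (2) give 6 π electrons. That satisfies 4n+2 with n=1, so ring E is aromatic (oxazole).
Aromatic: A, C, E. Total: 3.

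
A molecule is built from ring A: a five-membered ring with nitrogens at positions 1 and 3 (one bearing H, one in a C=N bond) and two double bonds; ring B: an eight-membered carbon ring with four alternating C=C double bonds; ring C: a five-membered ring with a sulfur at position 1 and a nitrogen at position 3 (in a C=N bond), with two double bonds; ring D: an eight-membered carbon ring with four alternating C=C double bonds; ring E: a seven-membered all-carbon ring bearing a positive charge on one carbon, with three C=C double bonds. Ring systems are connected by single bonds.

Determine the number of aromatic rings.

Ring A is fully conjugated (every ring atom contributes a p orbital); 2 ring double bonds (4 π electrons) plus a heteroatom lone pair (2) give 6 π electrons. That satisfies 4n+2 with n=1, so ring A is aromatic (imidazole).
Ring B has only sp² ring atoms; a planar conformation would have a fully conjugated π system of 8 electrons. But 8 = 4(2), which is 4n not 4n+2, so ring B is not aromatic (cyclooctatetraene) — cyclooctatetraene distorts into a non-planar tub to avoid antiaromaticity.
Ring C is fully conjugated (every ring atom contributes a p orbital); 2 ring double bonds (4 π electrons) plus a heteroatom lone pair (2) give 6 π electrons. Since 6 = 4n+2 (n=1), ring C is aromatic (thiazole).
Ring D has only sp² ring atoms; a planar conformation would have a fully conjugated π system of 8 electrons. But 8 = 4(2), which is 4n not 4n+2, so ring D is not aromatic (cyclooctatetraene) — cyclooctatetraene distorts into a non-planar tub to avoid antiaromaticity.
Ring E has a continuous p-orbital overlap around the ring; 3 ring double bonds (6 π electrons) plus the carbocation's empty p orbital (0, but keeps the ring conjugated) give 6 π electrons. Since 6 = 4n+2 (n=1), ring E is aromatic (tropylium cation).
Aromatic: A, C, E. Total: 3.

3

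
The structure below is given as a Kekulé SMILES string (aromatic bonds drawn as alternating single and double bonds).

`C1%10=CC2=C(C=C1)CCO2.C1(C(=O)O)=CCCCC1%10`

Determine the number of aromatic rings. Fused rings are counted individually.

1

The SMILES encodes a six-membered carbon ring with three alternating C=C double bonds, fused to a five-membered ring containing one oxygen and two sp³ carbons; a six-membered carbon ring with one C=C double bond.
The 6-membered ring is planar and fully conjugated; 3 ring double bonds give 6 π electrons. That satisfies 4n+2 with n=1, so it is aromatic (benzene ring).
The 5-membered ring with one oxygen has two sp³ carbons, so it is not fully conjugated — not aromatic (oxolane ring).
The second 6-membered ring has four sp³ carbons, so it is not fully conjugated — not aromatic (cyclohexene).
1 of the 3 rings is aromatic. Total: 1.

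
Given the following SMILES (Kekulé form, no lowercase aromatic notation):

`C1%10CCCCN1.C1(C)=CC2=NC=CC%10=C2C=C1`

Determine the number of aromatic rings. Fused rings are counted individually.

The SMILES encodes a six-membered saturated ring of five carbons and one N–H nitrogen; two fused six-membered rings, each with three alternating double bonds; one ring is all carbon and the other has one ring nitrogen.
The 6-membered ring with one N–H has only sp³ atoms, so it is not fully conjugated — not aromatic (piperidine).
The fused 6/6-membered bicyclic (with one nitrogen) is a single π system with 10 sp² atoms and 10 π electrons from ring double bonds. 10 = 4(2)+2, so the system is aromatic and both rings count as aromatic (quinoline).
2 of the 3 rings are aromatic. Total: 2.

2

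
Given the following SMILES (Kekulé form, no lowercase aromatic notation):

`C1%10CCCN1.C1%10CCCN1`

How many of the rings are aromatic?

0

The SMILES encodes a five-membered saturated ring of four carbons and one N–H nitrogen; a five-membered saturated ring of four carbons and one N–H nitrogen.
The 5-membered ring with one N–H has only sp³ atoms, so it is not fully conjugated — not aromatic (pyrrolidine).
The second 5-membered ring with one N–H has only sp³ atoms, so it is not fully conjugated — not aromatic (pyrrolidine).
None of the rings are aromatic. Total: 0.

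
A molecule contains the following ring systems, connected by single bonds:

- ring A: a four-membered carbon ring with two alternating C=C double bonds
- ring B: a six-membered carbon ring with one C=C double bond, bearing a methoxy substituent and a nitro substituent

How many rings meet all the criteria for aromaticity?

0

Ring A has only sp² ring atoms; a planar conformation would have a fully conjugated π system of 4 electrons. But 4 = 4(1), which is 4n not 4n+2, so ring A is not aromatic (cyclobutadiene) — cyclobutadiene is antiaromatic and distorts to a rectangle.
Ring B has four sp³ carbons, so it is not fully conjugated — not aromatic (cyclohexene).
No ring is aromatic. Total: 0.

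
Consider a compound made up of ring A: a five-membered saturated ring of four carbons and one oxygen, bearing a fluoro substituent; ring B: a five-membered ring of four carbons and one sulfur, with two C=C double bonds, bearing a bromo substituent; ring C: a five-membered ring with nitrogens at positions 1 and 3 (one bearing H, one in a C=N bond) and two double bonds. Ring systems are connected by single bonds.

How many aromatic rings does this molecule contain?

2

Ring A has only sp³ atoms, so it is not fully conjugated — not aromatic (tetrahydrofuran).
Ring B is planar and fully conjugated; 2 ring double bonds (4 π electrons) plus a heteroatom lone pair (2) give 6 π electrons. 6 = 4(1)+2, so ring B is aromatic (thiophene).
Ring C has a continuous p-orbital overlap around the ring; 2 ring double bonds (4 π electrons) plus a heteroatom lone pair (2) give 6 π electrons. 6 = 4(1)+2, so ring C is aromatic (imidazole).
Aromatic: B, C. Total: 2.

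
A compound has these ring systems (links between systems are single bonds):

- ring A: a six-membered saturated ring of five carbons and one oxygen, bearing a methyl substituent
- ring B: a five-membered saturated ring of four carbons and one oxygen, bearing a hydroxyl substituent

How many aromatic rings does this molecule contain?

0

Ring A has only sp³ atoms, so it is not fully conjugated — not aromatic (tetrahydropyran).
Ring B has only sp³ atoms, so it is not fully conjugated — not aromatic (tetrahydrofuran).
No ring is aromatic. Total: 0.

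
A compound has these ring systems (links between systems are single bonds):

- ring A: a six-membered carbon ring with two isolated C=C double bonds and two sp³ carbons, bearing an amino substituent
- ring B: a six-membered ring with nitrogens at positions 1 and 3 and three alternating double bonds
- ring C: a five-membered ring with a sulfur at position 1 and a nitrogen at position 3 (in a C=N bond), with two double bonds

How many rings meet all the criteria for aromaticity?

Ring A has two sp³ carbons, so it is not fully conjugated — not aromatic (1,4-cyclohexadiene).
Ring B has a continuous p-orbital overlap around the ring; 3 ring double bonds give 6 π electrons. 6 = 4(1)+2, so ring B is aromatic (pyrimidine).
Ring C has a continuous p-orbital overlap around the ring; 2 ring double bonds (4 π electrons) plus a heteroatom lone pair (2) give 6 π electrons. That satisfies 4n+2 with n=1, so ring C is aromatic (thiazole).
Aromatic: B, C. Total: 2.

2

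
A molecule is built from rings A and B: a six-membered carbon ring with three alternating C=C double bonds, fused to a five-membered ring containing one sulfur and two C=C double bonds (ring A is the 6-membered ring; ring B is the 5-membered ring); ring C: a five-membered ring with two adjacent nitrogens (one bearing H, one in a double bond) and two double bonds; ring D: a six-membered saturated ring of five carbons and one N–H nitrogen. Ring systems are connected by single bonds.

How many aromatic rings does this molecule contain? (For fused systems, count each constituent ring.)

3

Rings A and B form a fused bicyclic system (with one sulfur) with 9 sp² atoms and 10 π electrons from ring double bonds plus a heteroatom lone pair. 10 = 4(2)+2, so the system is aromatic and both rings count as aromatic (benzothiophene).
Ring C has a continuous p-orbital overlap around the ring; 2 ring double bonds (4 π electrons) plus a heteroatom lone pair (2) give 6 π electrons. Since 6 = 4n+2 (n=1), ring C is aromatic (pyrazole).
Ring D has only sp³ atoms, so it is not fully conjugated — not aromatic (piperidine).
Aromatic: A, B, C. Total: 3.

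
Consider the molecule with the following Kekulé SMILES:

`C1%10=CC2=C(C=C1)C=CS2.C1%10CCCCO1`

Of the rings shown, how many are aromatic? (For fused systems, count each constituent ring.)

The SMILES encodes a six-membered carbon ring with three alternating C=C double bonds, fused to a five-membered ring containing one sulfur and two C=C double bonds; a six-membered saturated ring of five carbons and one oxygen.
The fused 6/5-membered bicyclic (with one sulfur) is a single π system with 9 sp² atoms and 10 π electrons from ring double bonds plus a heteroatom lone pair. 10 = 4(2)+2, so the system is aromatic and both rings count as aromatic (benzothiophene).
The 6-membered ring with one oxygen has only sp³ atoms, so it is not fully conjugated — not aromatic (tetrahydropyran).
2 of the 3 rings are aromatic. Total: 2.

2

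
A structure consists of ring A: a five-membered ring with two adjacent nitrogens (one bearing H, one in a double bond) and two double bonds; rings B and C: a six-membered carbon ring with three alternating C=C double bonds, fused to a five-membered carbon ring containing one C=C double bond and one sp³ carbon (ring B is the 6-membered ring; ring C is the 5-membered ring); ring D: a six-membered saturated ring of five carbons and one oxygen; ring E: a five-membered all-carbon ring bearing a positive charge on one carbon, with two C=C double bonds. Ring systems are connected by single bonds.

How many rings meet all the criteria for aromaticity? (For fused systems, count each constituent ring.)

2

Ring A has a continuous p-orbital overlap around the ring; 2 ring double bonds (4 π electrons) plus a heteroatom lone pair (2) give 6 π electrons. 6 = 4(1)+2, so ring A is aromatic (pyrazole).
Ring B is fully conjugated (every ring atom contributes a p orbital); 3 ring double bonds give 6 π electrons. Since 6 = 4n+2 (n=1), ring B is aromatic (benzene ring).
Ring C has one sp³ carbon, so it is not fully conjugated — not aromatic (cyclopentene ring).
Ring D has only sp³ atoms, so it is not fully conjugated — not aromatic (tetrahydropyran).
Ring E has only sp² ring atoms; a planar conformation would have a fully conjugated π system of 4 electrons. But 4 = 4(1), which is 4n not 4n+2, so ring E is not aromatic (cyclopentadienyl cation).
Aromatic: A, B. Total: 2.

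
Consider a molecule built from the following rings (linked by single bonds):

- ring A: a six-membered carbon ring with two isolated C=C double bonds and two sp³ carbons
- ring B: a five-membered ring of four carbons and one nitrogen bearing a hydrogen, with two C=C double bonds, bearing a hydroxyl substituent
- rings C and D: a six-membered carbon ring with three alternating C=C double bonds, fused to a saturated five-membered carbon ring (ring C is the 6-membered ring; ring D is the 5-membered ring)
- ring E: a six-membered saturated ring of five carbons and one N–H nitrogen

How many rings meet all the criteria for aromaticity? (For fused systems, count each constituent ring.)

2

Ring A has two sp³ carbons, so it is not fully conjugated — not aromatic (1,4-cyclohexadiene).
Ring B is planar and fully conjugated; 2 ring double bonds (4 π electrons) plus a heteroatom lone pair (2) give 6 π electrons. 6 = 4(1)+2, so ring B is aromatic (pyrrole).
Ring C is fully conjugated (every ring atom contributes a p orbital); 3 ring double bonds give 6 π electrons. That satisfies 4n+2 with n=1, so ring C is aromatic (benzene ring).
Ring D has three sp³ carbons, so it is not fully conjugated — not aromatic (cyclopentane ring).
Ring E has only sp³ atoms, so it is not fully conjugated — not aromatic (piperidine).
Aromatic: B, C. Total: 2.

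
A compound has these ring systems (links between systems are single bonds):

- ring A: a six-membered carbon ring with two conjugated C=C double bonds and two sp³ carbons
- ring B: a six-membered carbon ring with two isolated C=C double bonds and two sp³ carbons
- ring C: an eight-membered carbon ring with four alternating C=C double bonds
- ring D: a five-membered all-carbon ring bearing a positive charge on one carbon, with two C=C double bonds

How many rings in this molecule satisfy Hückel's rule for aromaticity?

Ring A has two sp³ carbons, so it is not fully conjugated — not aromatic (1,3-cyclohexadiene).
Ring B has two sp³ carbons, so it is not fully conjugated — not aromatic (1,4-cyclohexadiene).
Ring C has only sp² ring atoms; a planar conformation would have a fully conjugated π system of 8 electrons. But 8 = 4(2), which is 4n not 4n+2, so ring C is not aromatic (cyclooctatetraene) — cyclooctatetraene distorts into a non-planar tub to avoid antiaromaticity.
Ring D has only sp² ring atoms; a planar conformation would have a fully conjugated π system of 4 electrons. But 4 = 4(1), which is 4n not 4n+2, so ring D is not aromatic (cyclopentadienyl cation).
No ring is aromatic. Total: 0.

0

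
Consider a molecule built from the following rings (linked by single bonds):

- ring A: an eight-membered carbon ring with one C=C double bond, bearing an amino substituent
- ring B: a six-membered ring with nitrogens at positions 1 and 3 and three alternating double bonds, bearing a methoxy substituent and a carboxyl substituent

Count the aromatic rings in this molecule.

1

Ring A has six sp³ carbons, so it is not fully conjugated — not aromatic (cyclooctene).
Ring B is planar and fully conjugated; 3 ring double bonds give 6 π electrons. Since 6 = 4n+2 (n=1), ring B is aromatic (pyrimidine).
Aromatic: B. Total: 1.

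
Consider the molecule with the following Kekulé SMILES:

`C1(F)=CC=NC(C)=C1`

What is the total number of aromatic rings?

The SMILES encodes a six-membered ring of five carbons and one nitrogen with three alternating double bonds.
The 6-membered ring with one nitrogen is fully conjugated (every ring atom contributes a p orbital); 3 ring double bonds give 6 π electrons. Since 6 = 4n+2 (n=1), it is aromatic (pyridine).

1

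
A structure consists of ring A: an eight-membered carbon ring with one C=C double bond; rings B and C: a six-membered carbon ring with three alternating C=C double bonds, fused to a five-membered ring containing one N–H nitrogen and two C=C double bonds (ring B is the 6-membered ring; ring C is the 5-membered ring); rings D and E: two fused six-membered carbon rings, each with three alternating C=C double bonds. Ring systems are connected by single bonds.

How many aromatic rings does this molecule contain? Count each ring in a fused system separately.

4

Ring A has six sp³ carbons, so it is not fully conjugated — not aromatic (cyclooctene).
Rings B and C form a fused bicyclic system (with one N–H) with 9 sp² atoms and 10 π electrons from ring double bonds plus a heteroatom lone pair. 10 = 4(2)+2, so the system is aromatic and both rings count as aromatic (indole).
Rings D and E form a fused bicyclic system with 10 sp² atoms and 10 π electrons from ring double bonds. 10 = 4(2)+2, so the system is aromatic and both rings count as aromatic (naphthalene).
Aromatic: B, C, D, E. Total: 4.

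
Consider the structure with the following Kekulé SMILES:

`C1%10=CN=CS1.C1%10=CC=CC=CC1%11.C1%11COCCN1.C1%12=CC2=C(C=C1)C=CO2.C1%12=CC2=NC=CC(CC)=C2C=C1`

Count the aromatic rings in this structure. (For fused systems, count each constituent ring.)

5

The SMILES encodes a five-membered ring with a sulfur at position 1 and a nitrogen at position 3 (in a C=N bond), with two double bonds; a seven-membered carbon ring with three C=C double bonds and one sp³ carbon; a six-membered saturated ring with an oxygen and an N–H nitrogen at positions 1 and 4; a six-membered carbon ring with three alternating C=C double bonds, fused to a five-membered ring containing one oxygen and two C=C double bonds; two fused six-membered rings, each with three alternating double bonds; one ring is all carbon and the other has one ring nitrogen.
The 5-membered ring with one sulfur and one =N– has a continuous p-orbital overlap around the ring; 2 ring double bonds (4 π electrons) plus a heteroatom lone pair (2) give 6 π electrons. 6 = 4(1)+2, so it is aromatic (thiazole).
The 7-membered ring has one sp³ carbon, so it is not fully conjugated — not aromatic (cycloheptatriene).
The 6-membered ring with one oxygen and one N–H (1,4) has only sp³ atoms, so it is not fully conjugated — not aromatic (morpholine).
The fused 6/5-membered bicyclic (with one oxygen) is a single π system with 9 sp² atoms and 10 π electrons from ring double bonds plus a heteroatom lone pair. 10 = 4(2)+2, so the system is aromatic and both rings count as aromatic (benzofuran).
The fused 6/6-membered bicyclic (with one nitrogen) is a single π system with 10 sp² atoms and 10 π electrons from ring double bonds. 10 = 4(2)+2, so the system is aromatic and both rings count as aromatic (quinoline).
5 of the 7 rings are aromatic. Total: 5.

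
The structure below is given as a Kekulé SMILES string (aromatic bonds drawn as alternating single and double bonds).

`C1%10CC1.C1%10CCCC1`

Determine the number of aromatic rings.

0

The SMILES encodes a three-membered saturated carbon ring; a five-membered saturated carbon ring.
The 3-membered ring has only sp³ atoms, so it is not fully conjugated — not aromatic (cyclopropane).
The 5-membered ring has only sp³ atoms, so it is not fully conjugated — not aromatic (cyclopentane).
None of the rings are aromatic. Total: 0.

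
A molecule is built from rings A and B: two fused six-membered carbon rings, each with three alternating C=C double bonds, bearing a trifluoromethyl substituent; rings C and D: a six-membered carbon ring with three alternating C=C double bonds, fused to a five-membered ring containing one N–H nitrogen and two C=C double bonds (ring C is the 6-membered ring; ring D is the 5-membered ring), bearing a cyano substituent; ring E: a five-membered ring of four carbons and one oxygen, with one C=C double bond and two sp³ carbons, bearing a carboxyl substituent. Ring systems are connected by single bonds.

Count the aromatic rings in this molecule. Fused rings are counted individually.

Rings A and B form a fused bicyclic system with 10 sp² atoms and 10 π electrons from ring double bonds. 10 = 4(2)+2, so the system is aromatic and both rings count as aromatic (naphthalene).
Rings C and D form a fused bicyclic system (with one N–H) with 9 sp² atoms and 10 π electrons from ring double bonds plus a heteroatom lone pair. 10 = 4(2)+2, so the system is aromatic and both rings count as aromatic (indole).
Ring E has two sp³ carbons, so it is not fully conjugated — not aromatic (2,3-dihydrofuran).
Aromatic: A, B, C, D. Total: 4.

4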